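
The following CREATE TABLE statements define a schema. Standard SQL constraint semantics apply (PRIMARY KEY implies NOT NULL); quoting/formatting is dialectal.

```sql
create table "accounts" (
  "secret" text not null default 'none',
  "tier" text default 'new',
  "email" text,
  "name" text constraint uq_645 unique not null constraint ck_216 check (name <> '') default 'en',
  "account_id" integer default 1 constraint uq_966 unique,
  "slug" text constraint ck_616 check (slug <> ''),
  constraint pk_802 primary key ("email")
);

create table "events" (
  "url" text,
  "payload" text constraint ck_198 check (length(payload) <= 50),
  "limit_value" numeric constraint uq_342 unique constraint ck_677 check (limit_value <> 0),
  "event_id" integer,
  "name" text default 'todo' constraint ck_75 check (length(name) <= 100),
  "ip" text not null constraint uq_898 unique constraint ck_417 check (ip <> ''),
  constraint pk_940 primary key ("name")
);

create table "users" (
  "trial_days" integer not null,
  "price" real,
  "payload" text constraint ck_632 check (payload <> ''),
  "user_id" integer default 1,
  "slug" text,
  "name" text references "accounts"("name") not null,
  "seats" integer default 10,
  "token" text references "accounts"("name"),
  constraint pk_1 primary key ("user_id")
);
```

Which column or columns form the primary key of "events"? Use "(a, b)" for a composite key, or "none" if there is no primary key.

name is declared PRIMARY KEY as a table-level PRIMARY KEY clause.

name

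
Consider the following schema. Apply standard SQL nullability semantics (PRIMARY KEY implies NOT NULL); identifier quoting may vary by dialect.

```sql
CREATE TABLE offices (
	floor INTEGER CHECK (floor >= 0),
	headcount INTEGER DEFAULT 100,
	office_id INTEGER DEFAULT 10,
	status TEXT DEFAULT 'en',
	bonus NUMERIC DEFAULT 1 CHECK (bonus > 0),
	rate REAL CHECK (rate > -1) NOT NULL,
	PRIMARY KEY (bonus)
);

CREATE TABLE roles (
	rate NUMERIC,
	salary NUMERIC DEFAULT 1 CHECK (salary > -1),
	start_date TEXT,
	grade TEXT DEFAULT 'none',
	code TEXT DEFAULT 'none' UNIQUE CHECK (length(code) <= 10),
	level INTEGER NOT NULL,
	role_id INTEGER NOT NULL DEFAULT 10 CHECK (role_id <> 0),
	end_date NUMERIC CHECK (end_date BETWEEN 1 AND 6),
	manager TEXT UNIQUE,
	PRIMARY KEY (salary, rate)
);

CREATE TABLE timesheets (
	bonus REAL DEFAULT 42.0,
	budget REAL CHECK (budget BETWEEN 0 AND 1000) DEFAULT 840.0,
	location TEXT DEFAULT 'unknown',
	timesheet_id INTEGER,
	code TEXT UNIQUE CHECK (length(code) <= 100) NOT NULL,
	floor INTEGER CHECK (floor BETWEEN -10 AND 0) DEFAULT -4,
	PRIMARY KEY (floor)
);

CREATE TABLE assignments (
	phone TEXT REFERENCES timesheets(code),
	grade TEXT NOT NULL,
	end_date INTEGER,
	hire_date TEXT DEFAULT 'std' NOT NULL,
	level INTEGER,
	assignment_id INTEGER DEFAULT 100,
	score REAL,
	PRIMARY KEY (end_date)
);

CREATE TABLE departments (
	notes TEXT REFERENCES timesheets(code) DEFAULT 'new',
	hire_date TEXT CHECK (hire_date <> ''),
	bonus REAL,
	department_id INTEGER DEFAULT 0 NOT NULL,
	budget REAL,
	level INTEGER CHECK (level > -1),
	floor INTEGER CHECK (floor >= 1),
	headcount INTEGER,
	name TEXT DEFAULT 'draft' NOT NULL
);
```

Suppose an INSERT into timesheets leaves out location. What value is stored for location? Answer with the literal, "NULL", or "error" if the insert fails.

location has an explicit DEFAULT 'unknown'.
When the column is omitted from an INSERT, that default is used.

'unknown'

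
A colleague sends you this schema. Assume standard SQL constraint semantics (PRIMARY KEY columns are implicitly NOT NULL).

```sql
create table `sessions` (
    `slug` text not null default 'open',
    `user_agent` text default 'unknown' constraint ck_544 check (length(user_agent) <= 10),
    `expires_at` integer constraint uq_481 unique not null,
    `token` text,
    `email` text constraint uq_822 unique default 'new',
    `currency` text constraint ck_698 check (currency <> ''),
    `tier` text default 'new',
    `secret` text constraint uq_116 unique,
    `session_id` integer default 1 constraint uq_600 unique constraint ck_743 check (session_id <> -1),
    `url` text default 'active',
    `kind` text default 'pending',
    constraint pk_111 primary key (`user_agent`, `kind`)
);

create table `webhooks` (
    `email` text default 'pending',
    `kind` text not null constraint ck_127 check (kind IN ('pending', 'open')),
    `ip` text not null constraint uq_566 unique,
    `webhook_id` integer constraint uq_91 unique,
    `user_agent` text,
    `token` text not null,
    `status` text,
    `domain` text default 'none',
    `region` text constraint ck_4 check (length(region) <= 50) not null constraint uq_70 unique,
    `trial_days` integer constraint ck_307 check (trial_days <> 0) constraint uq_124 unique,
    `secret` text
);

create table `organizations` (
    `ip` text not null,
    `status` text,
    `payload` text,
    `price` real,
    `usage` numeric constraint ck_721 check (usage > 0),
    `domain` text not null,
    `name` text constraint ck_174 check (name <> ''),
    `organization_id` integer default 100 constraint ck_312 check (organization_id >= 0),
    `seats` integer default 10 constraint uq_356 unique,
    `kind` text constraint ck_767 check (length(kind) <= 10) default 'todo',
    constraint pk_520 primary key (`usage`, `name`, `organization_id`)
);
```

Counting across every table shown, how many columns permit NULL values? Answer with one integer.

sessions: 7 nullable (token, email, currency, tier, secret, session_id, url — PK (user_agent, kind) and explicit NOT NULL columns excluded).
webhooks: 7 nullable (email, webhook_id, user_agent, status, domain, trial_days, secret — PK none and explicit NOT NULL columns excluded).
organizations: 5 nullable (status, payload, price, seats, kind — PK (usage, name, organization_id) and explicit NOT NULL columns excluded).
Total: 7 + 7 + 5 = 19.

19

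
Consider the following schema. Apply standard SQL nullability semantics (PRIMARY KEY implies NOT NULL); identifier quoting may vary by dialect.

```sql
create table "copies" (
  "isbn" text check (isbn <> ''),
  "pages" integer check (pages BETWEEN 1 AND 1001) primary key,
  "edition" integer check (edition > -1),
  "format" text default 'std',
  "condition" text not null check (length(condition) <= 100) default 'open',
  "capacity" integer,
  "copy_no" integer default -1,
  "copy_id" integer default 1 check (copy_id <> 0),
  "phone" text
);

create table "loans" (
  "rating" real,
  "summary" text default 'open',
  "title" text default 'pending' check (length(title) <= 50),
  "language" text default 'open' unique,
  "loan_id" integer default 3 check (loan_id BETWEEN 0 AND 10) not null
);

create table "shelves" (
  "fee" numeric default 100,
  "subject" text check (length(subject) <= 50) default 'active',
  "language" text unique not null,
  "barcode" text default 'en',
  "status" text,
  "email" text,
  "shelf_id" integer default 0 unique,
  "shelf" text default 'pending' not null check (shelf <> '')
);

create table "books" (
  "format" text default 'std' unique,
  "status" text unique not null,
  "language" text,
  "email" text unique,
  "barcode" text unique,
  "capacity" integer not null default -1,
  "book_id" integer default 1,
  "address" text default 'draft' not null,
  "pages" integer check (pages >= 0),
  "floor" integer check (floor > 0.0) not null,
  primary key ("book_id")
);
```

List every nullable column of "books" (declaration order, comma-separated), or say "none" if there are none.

format, language, email, barcode, pages

- format: UNIQUE does not imply NOT NULL → nullable.
- status: declared NOT NULL → not nullable.
- language: no NOT NULL constraint applies → nullable.
- email: UNIQUE does not imply NOT NULL → nullable.
- barcode: UNIQUE does not imply NOT NULL → nullable.
- capacity: declared NOT NULL → not nullable.
- book_id: part of the PRIMARY KEY, which implies NOT NULL → not nullable.
- address: declared NOT NULL → not nullable.
- pages: CHECK does not forbid NULL (a CHECK constraint passes when its expression is NULL) → nullable.
- floor: declared NOT NULL → not nullable.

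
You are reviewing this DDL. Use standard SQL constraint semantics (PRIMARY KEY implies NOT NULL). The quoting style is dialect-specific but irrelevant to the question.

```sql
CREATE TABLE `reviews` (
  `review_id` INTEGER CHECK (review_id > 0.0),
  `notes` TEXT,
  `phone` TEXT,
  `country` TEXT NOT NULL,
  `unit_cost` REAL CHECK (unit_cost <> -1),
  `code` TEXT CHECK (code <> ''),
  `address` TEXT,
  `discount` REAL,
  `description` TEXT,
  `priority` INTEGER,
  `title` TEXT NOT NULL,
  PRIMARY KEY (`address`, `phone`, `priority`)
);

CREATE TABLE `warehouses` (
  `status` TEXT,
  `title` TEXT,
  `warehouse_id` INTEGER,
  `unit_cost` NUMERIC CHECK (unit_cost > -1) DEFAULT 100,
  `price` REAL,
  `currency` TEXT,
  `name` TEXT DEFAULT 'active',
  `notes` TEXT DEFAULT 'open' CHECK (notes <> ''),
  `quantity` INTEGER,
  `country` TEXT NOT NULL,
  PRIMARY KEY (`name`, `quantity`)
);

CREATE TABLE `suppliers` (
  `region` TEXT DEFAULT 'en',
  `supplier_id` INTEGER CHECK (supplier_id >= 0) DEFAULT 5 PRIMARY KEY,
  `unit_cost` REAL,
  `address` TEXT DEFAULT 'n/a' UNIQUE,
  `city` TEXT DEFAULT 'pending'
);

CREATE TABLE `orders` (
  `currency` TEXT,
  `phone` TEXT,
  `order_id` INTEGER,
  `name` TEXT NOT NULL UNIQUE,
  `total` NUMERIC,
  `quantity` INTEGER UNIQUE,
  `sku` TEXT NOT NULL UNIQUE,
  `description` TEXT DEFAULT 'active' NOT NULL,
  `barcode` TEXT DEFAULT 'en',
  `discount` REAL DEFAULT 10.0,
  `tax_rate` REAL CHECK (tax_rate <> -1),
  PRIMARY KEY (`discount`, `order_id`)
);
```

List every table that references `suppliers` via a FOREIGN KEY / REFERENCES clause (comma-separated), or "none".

No REFERENCES clause anywhere in the schema names suppliers.

none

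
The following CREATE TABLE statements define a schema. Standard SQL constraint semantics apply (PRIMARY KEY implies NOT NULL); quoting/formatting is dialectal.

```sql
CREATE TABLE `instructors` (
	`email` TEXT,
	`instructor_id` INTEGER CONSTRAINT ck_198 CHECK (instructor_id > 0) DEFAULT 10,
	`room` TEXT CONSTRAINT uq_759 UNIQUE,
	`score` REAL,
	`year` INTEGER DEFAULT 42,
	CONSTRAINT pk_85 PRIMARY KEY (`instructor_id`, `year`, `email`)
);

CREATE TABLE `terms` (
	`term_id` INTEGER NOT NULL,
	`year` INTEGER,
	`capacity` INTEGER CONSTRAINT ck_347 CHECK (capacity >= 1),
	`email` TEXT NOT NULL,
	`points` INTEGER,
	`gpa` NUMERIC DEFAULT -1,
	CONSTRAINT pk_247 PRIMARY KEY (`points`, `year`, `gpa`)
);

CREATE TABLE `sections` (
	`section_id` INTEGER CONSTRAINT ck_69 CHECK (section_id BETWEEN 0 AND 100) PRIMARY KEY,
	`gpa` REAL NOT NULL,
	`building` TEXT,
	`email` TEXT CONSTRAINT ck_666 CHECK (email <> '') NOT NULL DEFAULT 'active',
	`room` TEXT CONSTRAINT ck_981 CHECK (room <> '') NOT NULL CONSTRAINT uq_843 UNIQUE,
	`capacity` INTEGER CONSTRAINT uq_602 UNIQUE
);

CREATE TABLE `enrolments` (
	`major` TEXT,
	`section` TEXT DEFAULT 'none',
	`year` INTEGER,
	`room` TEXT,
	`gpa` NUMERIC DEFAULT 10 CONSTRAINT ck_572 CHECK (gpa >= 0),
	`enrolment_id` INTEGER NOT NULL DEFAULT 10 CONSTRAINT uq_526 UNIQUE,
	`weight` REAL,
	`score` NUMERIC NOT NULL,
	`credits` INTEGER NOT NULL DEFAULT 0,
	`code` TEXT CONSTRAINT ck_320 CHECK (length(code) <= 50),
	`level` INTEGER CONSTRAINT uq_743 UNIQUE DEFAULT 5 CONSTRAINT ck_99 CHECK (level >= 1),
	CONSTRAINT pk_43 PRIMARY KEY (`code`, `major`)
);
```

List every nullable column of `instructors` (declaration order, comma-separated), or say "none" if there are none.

- email: part of the PRIMARY KEY, which implies NOT NULL → not nullable.
- instructor_id: part of the PRIMARY KEY, which implies NOT NULL → not nullable.
- room: UNIQUE does not imply NOT NULL → nullable.
- score: no NOT NULL constraint applies → nullable.
- year: part of the PRIMARY KEY, which implies NOT NULL → not nullable.

room, score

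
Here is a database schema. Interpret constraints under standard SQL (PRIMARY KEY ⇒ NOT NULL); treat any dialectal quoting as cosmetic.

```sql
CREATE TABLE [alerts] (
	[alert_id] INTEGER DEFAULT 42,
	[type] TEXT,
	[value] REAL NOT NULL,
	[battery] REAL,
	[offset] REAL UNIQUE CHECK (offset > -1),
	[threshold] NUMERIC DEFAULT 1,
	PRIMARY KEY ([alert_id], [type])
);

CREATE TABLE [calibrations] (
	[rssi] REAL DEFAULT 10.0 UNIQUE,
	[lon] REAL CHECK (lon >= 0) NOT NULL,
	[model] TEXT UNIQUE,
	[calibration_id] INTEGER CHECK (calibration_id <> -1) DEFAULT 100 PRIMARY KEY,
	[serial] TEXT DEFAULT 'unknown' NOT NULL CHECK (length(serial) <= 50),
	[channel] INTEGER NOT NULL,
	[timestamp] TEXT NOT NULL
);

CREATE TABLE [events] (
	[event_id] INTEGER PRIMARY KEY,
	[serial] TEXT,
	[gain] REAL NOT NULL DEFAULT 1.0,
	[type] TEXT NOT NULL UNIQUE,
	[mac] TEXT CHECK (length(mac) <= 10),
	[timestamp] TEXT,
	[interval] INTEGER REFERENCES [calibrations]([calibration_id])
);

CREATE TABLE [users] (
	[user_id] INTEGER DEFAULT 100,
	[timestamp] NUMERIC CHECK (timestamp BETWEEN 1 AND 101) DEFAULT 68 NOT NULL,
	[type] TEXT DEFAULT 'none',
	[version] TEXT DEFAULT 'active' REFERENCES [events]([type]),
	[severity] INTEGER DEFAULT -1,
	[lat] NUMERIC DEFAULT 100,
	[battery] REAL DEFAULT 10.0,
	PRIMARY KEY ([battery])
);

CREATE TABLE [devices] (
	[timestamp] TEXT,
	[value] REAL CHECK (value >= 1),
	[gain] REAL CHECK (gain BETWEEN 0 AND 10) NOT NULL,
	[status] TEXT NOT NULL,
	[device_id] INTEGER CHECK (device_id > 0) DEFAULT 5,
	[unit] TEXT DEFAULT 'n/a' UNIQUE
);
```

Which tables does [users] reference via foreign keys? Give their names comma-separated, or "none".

events

- version REFERENCES events(type).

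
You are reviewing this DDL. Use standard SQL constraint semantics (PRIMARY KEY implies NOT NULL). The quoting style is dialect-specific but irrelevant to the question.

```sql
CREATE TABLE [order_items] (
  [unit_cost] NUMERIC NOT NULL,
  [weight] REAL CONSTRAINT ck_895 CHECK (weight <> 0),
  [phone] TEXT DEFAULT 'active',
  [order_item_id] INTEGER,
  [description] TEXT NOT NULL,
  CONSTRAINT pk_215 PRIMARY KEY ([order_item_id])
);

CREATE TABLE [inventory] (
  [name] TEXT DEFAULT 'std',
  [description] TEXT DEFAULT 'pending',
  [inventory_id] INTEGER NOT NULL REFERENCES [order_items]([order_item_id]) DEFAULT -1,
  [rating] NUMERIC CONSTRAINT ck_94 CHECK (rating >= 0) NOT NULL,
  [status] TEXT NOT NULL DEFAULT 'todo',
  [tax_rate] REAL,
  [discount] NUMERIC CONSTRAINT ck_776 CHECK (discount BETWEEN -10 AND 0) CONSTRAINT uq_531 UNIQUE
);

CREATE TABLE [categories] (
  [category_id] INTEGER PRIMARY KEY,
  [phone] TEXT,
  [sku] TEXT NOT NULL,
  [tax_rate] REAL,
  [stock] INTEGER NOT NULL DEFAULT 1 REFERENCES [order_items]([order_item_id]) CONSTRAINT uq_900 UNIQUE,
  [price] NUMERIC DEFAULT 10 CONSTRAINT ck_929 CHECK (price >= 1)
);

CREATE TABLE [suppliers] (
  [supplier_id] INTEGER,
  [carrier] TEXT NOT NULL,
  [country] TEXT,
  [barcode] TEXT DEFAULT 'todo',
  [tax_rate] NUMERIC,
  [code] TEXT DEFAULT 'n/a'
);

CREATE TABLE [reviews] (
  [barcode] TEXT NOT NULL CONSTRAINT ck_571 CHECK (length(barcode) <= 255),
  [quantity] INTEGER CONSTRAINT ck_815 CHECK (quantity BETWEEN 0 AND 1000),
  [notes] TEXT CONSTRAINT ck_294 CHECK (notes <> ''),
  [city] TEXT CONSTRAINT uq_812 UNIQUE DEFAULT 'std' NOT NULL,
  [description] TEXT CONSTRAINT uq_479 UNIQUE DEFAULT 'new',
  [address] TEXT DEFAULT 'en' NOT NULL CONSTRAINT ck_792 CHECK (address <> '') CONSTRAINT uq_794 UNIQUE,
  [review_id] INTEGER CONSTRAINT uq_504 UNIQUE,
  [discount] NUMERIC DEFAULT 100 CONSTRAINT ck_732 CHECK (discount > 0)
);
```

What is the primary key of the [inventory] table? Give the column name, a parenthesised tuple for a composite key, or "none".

No column is declared PRIMARY KEY inline, and there is no table-level PRIMARY KEY clause in inventory.

none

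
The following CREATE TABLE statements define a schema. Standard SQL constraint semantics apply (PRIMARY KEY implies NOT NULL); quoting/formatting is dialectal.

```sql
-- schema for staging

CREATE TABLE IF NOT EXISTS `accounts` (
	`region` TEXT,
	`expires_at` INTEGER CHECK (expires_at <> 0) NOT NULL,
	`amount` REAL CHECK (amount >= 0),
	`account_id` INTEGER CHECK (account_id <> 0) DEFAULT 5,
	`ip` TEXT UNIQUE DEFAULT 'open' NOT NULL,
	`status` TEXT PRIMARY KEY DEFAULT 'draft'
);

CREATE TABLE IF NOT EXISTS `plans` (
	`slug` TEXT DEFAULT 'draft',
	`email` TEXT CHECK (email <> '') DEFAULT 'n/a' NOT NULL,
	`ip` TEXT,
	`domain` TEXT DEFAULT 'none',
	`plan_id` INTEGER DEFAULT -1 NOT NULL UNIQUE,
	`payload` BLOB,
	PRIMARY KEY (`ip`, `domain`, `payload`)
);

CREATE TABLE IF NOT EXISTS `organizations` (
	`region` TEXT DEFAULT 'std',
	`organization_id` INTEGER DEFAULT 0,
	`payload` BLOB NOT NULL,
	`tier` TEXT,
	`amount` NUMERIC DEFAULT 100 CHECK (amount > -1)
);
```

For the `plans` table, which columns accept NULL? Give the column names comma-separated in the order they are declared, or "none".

- slug: DEFAULT only fills an omitted column; an explicit NULL is still allowed → nullable.
- email: declared NOT NULL → not nullable.
- ip: part of the PRIMARY KEY, which implies NOT NULL → not nullable.
- domain: part of the PRIMARY KEY, which implies NOT NULL → not nullable.
- plan_id: declared NOT NULL → not nullable.
- payload: part of the PRIMARY KEY, which implies NOT NULL → not nullable.

slug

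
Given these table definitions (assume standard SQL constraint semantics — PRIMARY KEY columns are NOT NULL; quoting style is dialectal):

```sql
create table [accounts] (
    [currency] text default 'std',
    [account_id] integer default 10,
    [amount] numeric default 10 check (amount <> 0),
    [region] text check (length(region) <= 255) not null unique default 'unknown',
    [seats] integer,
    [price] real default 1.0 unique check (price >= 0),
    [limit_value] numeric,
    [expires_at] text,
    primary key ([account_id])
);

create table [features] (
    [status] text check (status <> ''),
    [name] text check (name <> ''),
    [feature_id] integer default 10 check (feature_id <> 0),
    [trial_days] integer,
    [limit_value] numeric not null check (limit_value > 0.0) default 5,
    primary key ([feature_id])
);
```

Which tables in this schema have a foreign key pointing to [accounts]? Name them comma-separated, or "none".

none

No REFERENCES clause anywhere in the schema names accounts.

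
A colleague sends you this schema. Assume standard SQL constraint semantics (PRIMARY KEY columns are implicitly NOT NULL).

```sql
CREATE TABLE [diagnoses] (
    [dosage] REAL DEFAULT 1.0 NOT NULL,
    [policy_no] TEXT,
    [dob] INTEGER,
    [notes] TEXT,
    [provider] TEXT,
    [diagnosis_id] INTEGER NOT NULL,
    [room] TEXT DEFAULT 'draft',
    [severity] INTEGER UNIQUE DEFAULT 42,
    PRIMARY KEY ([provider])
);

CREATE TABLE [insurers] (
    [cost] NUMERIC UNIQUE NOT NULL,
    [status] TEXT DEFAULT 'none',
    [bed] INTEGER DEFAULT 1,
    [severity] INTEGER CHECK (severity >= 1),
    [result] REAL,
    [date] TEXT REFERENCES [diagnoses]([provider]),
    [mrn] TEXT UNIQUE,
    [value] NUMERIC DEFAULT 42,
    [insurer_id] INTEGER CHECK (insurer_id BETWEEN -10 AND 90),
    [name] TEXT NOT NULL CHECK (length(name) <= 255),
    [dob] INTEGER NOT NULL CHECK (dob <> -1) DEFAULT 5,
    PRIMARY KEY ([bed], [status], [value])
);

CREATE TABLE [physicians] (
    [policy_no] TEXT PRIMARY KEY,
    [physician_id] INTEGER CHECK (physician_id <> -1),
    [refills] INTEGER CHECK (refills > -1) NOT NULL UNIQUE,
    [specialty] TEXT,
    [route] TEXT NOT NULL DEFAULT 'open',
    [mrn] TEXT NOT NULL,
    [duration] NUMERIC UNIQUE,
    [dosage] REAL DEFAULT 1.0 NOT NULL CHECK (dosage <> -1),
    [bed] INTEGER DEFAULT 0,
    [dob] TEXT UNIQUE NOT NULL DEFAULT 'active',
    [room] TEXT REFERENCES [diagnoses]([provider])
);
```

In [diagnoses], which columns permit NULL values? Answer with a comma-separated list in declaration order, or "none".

policy_no, dob, notes, room, severity

- dosage: declared NOT NULL → not nullable.
- policy_no: no NOT NULL constraint applies → nullable.
- dob: no NOT NULL constraint applies → nullable.
- notes: no NOT NULL constraint applies → nullable.
- provider: part of the PRIMARY KEY, which implies NOT NULL → not nullable.
- diagnosis_id: declared NOT NULL → not nullable.
- room: DEFAULT only fills an omitted column; an explicit NULL is still allowed → nullable.
- severity: UNIQUE does not imply NOT NULL → nullable.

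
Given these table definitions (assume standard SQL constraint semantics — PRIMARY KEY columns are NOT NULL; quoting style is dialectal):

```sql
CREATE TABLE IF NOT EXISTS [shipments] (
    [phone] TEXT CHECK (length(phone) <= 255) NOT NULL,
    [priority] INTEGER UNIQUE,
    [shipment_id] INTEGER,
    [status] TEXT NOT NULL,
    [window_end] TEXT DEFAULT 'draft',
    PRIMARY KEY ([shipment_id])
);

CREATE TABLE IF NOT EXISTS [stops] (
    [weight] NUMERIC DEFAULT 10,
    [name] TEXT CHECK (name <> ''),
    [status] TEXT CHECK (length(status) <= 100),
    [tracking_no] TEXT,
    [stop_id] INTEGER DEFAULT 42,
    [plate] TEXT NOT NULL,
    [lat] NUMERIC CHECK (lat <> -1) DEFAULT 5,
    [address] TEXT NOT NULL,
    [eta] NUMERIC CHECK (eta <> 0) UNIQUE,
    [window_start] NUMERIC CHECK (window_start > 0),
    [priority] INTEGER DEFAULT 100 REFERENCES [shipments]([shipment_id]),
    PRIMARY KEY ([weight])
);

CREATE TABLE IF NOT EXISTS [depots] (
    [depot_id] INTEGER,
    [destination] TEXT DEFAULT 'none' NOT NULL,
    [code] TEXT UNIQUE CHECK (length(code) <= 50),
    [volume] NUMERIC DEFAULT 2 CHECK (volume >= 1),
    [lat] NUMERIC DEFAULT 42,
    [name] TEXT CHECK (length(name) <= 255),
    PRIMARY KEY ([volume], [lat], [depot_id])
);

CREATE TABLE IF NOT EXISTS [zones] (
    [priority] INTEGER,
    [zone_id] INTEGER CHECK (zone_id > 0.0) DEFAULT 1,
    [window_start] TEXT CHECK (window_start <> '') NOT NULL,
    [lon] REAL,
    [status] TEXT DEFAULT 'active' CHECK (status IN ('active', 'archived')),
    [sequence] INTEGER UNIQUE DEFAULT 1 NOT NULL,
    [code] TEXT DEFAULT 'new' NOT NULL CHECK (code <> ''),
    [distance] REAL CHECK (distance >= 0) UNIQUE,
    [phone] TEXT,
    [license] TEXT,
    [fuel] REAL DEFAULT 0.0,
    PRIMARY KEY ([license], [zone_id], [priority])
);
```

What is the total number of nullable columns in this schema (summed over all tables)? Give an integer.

shipments: 2 nullable (priority, window_end — PK (shipment_id) and explicit NOT NULL columns excluded).
stops: 8 nullable (name, status, tracking_no, stop_id, lat, eta, window_start, priority — PK (weight) and explicit NOT NULL columns excluded).
depots: 2 nullable (code, name — PK (volume, lat, depot_id) and explicit NOT NULL columns excluded).
zones: 5 nullable (lon, status, distance, phone, fuel — PK (license, zone_id, priority) and explicit NOT NULL columns excluded).
Total: 2 + 8 + 2 + 5 = 17.

17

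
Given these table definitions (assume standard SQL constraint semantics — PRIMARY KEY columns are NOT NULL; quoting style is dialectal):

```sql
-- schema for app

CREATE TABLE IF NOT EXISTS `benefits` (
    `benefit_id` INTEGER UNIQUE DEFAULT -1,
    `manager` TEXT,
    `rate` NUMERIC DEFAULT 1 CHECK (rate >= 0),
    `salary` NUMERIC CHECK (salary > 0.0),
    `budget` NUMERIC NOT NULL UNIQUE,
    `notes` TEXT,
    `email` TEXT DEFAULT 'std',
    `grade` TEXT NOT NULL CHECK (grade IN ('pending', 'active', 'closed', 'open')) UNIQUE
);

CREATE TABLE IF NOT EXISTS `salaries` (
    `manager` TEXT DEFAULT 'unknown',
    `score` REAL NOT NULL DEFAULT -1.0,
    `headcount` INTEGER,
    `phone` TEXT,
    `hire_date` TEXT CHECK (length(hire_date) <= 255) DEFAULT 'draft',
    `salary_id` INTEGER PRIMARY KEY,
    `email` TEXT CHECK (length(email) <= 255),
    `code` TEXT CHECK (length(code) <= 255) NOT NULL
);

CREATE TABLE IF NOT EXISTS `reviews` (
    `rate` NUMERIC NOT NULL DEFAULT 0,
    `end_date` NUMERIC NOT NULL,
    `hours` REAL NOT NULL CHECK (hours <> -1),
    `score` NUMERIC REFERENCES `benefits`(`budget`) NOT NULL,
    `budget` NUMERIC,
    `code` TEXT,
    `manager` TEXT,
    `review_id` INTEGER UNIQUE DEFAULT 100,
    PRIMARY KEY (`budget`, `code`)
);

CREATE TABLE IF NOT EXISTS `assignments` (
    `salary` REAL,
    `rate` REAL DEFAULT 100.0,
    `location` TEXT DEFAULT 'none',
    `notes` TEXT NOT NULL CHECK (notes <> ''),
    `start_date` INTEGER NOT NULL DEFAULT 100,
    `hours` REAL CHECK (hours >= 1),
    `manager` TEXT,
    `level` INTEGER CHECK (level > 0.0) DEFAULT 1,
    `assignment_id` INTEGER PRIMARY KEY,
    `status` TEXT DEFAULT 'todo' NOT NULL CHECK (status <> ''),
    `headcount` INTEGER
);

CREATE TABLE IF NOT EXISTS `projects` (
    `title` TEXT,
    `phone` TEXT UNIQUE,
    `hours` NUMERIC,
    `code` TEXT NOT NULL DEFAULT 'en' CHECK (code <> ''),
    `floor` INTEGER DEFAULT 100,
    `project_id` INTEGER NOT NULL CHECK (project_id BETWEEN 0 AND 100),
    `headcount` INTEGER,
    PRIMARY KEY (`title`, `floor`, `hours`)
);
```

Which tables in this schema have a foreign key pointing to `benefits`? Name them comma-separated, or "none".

- reviews.score references benefits(budget).

reviews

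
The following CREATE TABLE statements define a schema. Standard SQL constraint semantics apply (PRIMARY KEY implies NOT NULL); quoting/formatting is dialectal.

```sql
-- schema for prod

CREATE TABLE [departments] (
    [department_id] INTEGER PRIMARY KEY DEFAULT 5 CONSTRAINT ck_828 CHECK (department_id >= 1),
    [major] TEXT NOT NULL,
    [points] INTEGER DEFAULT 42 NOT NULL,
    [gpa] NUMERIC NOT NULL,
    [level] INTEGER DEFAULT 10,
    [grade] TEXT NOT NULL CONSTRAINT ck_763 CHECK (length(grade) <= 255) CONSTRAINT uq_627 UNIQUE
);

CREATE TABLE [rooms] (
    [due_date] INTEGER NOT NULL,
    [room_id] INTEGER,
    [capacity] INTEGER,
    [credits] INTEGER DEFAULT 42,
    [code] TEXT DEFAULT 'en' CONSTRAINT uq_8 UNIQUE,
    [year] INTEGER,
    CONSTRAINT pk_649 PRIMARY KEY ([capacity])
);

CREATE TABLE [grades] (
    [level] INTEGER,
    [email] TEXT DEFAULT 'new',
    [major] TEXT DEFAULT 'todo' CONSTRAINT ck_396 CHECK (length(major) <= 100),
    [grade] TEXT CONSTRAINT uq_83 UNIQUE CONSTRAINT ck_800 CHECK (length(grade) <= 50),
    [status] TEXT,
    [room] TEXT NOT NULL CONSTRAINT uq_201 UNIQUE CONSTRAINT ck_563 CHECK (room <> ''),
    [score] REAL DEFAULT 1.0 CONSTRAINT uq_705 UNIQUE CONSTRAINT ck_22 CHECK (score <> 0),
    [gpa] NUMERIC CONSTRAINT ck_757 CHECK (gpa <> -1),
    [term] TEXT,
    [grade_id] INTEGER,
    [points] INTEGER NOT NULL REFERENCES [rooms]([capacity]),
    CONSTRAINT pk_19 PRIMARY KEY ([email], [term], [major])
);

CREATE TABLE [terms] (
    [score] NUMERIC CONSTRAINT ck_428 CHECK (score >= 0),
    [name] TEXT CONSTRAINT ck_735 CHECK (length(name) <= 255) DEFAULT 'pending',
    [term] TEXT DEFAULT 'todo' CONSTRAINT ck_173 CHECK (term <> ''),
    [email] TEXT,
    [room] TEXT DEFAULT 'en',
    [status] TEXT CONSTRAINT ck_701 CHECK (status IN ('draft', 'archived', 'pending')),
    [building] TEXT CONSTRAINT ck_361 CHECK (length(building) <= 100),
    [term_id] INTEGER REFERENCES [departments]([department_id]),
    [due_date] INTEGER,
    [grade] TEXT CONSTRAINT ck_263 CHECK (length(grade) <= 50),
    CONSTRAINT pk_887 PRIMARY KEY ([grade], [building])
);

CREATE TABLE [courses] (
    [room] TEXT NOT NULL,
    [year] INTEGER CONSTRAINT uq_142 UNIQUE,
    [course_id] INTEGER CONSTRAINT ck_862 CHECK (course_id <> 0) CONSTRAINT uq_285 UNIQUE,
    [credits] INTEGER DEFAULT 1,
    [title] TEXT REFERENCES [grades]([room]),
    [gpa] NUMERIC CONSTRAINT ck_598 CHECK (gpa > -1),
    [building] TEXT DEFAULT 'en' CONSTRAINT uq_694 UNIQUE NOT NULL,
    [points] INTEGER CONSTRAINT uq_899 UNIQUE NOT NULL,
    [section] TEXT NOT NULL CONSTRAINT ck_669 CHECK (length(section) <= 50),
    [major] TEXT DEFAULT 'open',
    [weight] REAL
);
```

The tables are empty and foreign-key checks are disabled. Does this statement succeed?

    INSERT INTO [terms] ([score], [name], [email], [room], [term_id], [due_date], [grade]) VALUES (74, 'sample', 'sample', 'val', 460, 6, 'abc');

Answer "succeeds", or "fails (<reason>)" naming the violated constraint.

fails (NOT NULL on building)

building is omitted from the column list and has no DEFAULT, so it would receive NULL.
But building is part of the PRIMARY KEY (implied NOT NULL).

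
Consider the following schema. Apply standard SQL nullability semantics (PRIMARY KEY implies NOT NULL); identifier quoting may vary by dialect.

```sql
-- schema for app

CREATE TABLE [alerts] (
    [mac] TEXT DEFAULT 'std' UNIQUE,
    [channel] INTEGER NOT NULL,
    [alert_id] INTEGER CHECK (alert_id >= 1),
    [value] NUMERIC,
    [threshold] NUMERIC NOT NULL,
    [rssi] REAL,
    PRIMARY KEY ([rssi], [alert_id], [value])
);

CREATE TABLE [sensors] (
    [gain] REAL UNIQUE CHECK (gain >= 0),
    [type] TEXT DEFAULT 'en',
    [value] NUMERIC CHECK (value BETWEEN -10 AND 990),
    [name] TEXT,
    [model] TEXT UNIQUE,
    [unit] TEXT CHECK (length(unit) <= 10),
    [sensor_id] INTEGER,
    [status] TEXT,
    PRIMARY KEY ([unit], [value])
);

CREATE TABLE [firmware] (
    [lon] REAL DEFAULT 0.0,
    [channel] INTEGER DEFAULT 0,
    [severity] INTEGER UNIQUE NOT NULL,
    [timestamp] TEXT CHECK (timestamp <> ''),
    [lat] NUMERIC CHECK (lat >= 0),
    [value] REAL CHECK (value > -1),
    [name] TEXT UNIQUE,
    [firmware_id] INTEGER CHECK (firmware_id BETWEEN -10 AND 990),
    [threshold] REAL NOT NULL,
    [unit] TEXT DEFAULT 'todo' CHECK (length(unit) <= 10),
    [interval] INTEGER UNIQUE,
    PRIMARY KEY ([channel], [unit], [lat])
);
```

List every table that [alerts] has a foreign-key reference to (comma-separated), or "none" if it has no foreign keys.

No column in alerts has a REFERENCES clause.

none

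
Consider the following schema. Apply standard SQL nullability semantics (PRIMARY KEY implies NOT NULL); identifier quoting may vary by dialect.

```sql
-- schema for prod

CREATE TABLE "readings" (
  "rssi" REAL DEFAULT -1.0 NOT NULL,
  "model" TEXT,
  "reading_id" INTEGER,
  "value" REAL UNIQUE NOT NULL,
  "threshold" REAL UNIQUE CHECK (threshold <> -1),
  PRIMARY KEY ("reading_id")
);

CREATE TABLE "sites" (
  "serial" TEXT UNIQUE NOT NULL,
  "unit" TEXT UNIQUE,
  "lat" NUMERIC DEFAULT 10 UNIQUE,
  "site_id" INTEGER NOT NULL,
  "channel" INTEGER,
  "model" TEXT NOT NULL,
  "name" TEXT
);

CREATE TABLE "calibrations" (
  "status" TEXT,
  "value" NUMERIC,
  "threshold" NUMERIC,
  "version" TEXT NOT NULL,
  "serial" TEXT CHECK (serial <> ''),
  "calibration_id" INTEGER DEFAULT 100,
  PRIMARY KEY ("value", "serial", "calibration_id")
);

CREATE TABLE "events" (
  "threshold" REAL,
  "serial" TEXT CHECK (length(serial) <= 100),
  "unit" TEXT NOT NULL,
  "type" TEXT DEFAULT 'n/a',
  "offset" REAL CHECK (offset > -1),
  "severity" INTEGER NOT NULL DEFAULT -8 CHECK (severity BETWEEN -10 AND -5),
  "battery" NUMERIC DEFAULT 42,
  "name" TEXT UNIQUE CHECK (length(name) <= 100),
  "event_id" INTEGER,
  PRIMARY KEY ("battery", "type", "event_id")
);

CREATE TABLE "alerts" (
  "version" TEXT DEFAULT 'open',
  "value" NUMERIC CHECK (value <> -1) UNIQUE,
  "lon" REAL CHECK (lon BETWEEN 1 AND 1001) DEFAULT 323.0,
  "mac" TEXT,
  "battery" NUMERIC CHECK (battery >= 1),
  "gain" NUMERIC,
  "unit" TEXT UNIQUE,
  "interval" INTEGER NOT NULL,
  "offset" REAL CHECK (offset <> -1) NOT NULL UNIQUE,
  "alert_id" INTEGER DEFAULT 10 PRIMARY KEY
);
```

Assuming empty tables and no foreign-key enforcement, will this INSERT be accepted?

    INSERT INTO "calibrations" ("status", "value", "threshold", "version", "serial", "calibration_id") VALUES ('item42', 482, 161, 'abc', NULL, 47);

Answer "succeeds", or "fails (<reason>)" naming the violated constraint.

serial is explicitly set to NULL, but serial is part of the PRIMARY KEY (implied NOT NULL).

fails (NOT NULL on serial)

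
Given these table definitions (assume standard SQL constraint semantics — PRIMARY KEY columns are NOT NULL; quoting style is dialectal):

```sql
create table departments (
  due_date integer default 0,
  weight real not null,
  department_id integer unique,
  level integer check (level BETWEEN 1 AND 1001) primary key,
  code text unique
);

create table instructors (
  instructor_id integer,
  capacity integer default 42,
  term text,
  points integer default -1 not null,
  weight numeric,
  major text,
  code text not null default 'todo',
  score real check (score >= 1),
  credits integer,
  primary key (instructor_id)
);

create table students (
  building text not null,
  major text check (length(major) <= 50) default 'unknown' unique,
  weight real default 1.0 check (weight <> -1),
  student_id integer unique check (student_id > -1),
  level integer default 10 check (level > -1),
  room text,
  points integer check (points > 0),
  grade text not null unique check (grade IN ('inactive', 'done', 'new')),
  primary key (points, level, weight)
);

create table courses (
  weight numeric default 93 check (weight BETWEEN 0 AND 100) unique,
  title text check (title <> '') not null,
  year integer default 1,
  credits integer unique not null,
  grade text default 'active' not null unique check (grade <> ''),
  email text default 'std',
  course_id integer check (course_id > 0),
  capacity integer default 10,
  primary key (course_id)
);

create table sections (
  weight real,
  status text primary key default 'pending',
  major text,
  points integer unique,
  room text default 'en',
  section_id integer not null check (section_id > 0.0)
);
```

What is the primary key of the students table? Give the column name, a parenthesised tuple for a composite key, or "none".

(points, level, weight)

A table-level PRIMARY KEY clause names 3 columns: points, level, weight.
This is a composite key — the combination is unique, not each column individually.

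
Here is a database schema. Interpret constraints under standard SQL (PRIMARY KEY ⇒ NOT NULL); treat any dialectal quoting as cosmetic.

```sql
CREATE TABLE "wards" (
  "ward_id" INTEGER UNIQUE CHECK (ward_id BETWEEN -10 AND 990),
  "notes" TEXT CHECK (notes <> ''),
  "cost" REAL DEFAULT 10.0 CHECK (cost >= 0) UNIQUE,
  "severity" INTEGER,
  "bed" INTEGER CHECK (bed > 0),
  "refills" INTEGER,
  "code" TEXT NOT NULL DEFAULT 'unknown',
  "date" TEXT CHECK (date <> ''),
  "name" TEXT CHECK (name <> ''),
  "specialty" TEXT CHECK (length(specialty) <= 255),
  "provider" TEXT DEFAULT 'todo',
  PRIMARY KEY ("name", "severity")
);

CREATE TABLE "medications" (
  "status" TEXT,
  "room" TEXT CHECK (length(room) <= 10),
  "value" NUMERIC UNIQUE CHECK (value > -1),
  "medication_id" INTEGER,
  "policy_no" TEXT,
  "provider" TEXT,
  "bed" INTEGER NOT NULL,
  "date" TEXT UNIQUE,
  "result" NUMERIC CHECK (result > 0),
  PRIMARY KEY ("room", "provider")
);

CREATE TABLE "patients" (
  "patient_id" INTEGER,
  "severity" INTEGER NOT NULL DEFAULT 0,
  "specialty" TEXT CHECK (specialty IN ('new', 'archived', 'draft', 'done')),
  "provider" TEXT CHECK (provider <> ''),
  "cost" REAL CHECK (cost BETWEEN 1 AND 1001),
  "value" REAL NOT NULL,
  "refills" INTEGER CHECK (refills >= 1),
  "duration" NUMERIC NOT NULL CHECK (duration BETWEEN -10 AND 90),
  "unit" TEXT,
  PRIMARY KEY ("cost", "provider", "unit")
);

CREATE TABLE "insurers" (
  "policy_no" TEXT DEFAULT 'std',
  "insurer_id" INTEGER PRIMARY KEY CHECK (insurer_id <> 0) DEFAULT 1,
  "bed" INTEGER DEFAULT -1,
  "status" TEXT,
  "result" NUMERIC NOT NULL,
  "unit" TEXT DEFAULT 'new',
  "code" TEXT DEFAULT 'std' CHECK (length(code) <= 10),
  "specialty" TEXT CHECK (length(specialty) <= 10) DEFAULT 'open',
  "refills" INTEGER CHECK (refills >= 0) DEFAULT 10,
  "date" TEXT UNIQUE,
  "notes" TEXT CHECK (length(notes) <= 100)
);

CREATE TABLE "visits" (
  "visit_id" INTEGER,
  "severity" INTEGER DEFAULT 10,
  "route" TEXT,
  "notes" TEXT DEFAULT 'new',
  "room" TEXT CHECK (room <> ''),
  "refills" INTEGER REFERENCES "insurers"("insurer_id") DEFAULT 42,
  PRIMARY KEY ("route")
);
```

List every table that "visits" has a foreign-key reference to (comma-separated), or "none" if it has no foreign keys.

insurers

- refills REFERENCES insurers(insurer_id).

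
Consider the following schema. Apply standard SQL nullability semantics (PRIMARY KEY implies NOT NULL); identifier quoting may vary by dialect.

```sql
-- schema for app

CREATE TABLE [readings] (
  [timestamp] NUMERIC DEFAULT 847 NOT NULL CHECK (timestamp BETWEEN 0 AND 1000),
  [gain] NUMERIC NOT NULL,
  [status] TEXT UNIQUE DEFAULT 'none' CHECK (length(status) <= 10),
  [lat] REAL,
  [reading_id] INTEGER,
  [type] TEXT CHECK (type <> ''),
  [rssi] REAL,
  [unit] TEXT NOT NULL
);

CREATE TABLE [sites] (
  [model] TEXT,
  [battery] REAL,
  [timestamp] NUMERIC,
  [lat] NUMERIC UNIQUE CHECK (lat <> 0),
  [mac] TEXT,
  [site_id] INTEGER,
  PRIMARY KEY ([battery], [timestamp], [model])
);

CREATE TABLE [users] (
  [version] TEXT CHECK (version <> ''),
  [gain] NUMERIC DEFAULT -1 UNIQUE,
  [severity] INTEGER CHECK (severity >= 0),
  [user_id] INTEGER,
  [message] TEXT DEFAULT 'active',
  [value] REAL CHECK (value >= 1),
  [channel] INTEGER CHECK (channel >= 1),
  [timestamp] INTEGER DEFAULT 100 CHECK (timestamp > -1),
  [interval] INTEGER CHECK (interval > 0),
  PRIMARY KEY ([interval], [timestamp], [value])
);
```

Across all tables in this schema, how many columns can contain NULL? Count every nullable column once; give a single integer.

readings: 5 nullable (status, lat, reading_id, type, rssi — PK none and explicit NOT NULL columns excluded).
sites: 3 nullable (lat, mac, site_id — PK (battery, timestamp, model) and explicit NOT NULL columns excluded).
users: 6 nullable (version, gain, severity, user_id, message, channel — PK (interval, timestamp, value) and explicit NOT NULL columns excluded).
Total: 5 + 3 + 6 = 14.

14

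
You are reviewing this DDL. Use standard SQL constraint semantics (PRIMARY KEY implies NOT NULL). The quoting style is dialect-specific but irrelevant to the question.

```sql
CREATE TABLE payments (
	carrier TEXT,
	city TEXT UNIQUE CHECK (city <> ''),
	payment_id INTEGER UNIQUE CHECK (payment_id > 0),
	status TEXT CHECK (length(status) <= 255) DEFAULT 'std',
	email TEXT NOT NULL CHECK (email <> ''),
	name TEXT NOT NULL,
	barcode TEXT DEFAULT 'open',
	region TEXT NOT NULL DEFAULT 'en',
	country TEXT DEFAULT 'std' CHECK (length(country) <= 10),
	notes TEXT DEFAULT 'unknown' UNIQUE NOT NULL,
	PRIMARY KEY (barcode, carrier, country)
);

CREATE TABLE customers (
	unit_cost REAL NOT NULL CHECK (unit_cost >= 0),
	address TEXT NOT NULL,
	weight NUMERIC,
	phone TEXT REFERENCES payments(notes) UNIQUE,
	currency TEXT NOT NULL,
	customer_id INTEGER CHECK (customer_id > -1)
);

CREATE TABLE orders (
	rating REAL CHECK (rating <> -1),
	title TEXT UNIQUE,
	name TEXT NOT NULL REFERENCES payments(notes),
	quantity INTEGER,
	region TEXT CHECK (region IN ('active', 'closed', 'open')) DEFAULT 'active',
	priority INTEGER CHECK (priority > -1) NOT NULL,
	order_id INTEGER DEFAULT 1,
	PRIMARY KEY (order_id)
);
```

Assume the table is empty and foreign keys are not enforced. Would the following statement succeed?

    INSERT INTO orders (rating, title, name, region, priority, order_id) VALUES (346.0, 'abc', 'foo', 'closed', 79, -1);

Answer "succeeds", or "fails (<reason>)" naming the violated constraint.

succeeds

NOT NULL columns: name is supplied; order_id is supplied; priority is supplied.
CHECK constraints: 346.0 satisfies (rating <> -1); 'closed' satisfies (region IN ('active', 'closed', 'open')); 79 satisfies (priority > -1).
No constraint is violated.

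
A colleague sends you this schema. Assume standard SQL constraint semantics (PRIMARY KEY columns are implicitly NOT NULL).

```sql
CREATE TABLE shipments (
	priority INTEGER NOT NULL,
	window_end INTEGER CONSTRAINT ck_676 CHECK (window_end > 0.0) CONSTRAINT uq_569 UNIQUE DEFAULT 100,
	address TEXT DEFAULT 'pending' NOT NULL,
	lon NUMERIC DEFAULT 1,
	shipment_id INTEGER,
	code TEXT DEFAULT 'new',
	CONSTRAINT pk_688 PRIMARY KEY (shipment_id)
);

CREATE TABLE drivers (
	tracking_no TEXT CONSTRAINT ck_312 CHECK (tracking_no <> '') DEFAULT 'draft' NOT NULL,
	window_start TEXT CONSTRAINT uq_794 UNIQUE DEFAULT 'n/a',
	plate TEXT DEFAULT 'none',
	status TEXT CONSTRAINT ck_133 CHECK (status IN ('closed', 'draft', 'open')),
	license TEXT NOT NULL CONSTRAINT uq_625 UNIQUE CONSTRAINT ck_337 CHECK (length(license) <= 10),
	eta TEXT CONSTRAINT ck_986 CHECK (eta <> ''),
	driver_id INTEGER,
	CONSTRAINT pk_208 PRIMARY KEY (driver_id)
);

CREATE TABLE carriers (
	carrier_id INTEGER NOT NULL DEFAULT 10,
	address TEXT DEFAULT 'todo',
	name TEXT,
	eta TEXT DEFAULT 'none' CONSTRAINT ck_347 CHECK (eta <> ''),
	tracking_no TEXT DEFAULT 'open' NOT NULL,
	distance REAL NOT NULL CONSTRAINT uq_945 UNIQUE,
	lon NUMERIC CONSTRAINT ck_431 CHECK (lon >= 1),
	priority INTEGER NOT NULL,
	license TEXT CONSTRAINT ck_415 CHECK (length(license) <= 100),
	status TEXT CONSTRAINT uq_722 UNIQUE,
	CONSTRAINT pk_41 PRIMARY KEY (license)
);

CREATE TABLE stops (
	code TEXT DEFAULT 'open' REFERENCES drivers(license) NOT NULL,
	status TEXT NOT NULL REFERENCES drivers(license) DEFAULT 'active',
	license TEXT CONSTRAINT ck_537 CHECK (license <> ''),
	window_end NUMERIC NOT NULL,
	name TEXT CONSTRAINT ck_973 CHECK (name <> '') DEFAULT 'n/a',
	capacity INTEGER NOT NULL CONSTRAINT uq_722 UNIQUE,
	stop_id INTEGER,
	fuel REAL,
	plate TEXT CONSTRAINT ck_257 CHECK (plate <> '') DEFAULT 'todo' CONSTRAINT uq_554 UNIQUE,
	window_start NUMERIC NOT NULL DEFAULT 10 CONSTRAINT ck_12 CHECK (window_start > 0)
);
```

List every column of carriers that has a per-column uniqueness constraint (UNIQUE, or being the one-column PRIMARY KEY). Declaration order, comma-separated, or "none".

- carrier_id: no UNIQUE or single-column PK constraint.
- address: no UNIQUE or single-column PK constraint.
- name: no UNIQUE or single-column PK constraint.
- eta: no UNIQUE or single-column PK constraint.
- tracking_no: no UNIQUE or single-column PK constraint.
- distance: declared UNIQUE → unique.
- lon: no UNIQUE or single-column PK constraint.
- priority: no UNIQUE or single-column PK constraint.
- license: single-column PRIMARY KEY → unique.
- status: declared UNIQUE → unique.

distance, license, status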